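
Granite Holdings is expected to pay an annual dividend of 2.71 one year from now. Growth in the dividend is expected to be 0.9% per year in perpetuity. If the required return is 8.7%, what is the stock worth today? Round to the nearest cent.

Growing perpetuity: P = D₁ / (r − g) = 2.7100 / (0.087 − 0.009) = 34.74

34.74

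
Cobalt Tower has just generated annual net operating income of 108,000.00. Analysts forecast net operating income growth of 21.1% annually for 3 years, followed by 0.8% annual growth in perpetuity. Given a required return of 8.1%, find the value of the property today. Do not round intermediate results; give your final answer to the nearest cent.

2504969.13

D_1 = 130788.00000
D_2 = 158384.26800
D_3 = 191803.34855
Terminal value at year 3: TV = D_3×(1+g_2)/(r−g_2) = 193337.77534/0.073 = 2648462.67584
P_0 = D_1/(1+r)^1 + D_2/(1+r)^2 + D_3/(1+r)^3 + TV/(1+r)^3
    = 120987.97410 + 135537.86923 + 151837.52047 + 2096605.76216 = 2504969.12595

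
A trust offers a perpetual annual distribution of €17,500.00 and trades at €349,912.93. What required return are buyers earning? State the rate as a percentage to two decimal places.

P = C/r ⇒ r = C/P = €17,500.00/€349,912.93 = 0.050012

5.00%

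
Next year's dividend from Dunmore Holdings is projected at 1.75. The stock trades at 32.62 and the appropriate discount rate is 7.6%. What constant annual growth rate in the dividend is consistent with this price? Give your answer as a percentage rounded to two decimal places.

2.24%

P = D₁/(r−g) ⇒ g = r − D₁/P = 0.076 − 1.75/32.62 = 0.022352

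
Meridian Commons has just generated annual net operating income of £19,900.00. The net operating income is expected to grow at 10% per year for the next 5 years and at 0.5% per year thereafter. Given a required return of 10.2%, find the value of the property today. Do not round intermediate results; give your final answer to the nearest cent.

£303275.79

D_1 = 21890.00000
D_2 = 24079.00000
D_3 = 26486.90000
D_4 = 29135.59000
D_5 = 32049.14900
Terminal value at year 5: TV = D_5×(1+g_2)/(r−g_2) = 32209.39475/0.097 = 332055.61593
P_0 = D_1/(1+r)^1 + D_2/(1+r)^2 + D_3/(1+r)^3 + D_4/(1+r)^4 + D_5/(1+r)^5 + TV/(1+r)^5
    = 19863.88385 + 19827.83324 + 19791.84806 + 19755.92819 + 19720.07351 + 204316.22559 = 303275.79245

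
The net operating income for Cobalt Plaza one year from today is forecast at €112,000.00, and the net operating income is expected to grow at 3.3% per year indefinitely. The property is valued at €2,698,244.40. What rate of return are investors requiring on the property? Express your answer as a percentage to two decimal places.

7.45%

P = D₁/(r − g) ⇒ r = D₁/P + g = €112,000.0000/€2,698,244.40 + 0.033 = 0.041508 + 0.033 = 0.074508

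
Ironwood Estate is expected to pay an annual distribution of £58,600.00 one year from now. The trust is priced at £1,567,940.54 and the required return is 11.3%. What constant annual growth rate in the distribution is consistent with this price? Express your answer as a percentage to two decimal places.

P = D₁/(r−g) ⇒ g = r − D₁/P = 0.113 − £58,600.00/£1,567,940.54 = 0.075626

7.56%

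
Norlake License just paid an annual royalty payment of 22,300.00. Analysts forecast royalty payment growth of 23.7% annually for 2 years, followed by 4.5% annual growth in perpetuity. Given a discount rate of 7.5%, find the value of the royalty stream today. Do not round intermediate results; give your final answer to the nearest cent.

D_1 = 27585.10000
D_2 = 34122.76870
Terminal value at year 2: TV = D_2×(1+g_2)/(r−g_2) = 35658.29329/0.03 = 1188609.77638
P_0 = D_1/(1+r)^1 + D_2/(1+r)^2 + TV/(1+r)^2
    = 25660.55814 + 29527.54458 + 1028542.80271 = 1083730.90543

1083730.91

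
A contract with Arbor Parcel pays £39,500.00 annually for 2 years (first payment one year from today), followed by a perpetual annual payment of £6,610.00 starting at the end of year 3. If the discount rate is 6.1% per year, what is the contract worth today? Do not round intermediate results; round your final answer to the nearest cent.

PV of 2-year annuity: £39,500.00 × [1 − (1+0.061)^−2] / 0.061 = 72317.65242
Perpetuity value at year 2: £6,610.00 / 0.061 = 108360.65574
PV of perpetuity: 108360.65574 / (1+0.061)^2 = 96258.89162
Total PV = 72317.65242 + 96258.89162 = 168576.54404

£168576.54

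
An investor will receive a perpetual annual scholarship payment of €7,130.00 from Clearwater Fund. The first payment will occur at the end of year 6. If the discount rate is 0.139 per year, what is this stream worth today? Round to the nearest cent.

€26758.15

Value at end of year 5: C / r = €7,130.00 / 0.139 = €51,294.9640
Discount to today: PV = €51,294.9640 / (1 + 0.139)^5 = €51,294.9640 / 1.916985 = €26,758.15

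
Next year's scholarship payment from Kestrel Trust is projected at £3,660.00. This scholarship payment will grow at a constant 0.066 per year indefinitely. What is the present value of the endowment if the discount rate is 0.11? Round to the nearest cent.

Growing perpetuity: P = D₁ / (r − g) = £3,660.0000 / (0.11 − 0.066) = £83,181.82

£83181.82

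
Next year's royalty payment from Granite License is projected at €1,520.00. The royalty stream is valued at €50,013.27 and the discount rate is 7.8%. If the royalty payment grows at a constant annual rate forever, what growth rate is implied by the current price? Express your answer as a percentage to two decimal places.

P = D₁/(r−g) ⇒ g = r − D₁/P = 0.078 − €1,520.00/€50,013.27 = 0.047608

4.76%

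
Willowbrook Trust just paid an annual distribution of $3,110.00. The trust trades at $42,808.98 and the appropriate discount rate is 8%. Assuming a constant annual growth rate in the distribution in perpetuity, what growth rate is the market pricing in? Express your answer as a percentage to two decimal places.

P = D₀(1+g)/(r−g) ⇒ P(r−g) = D₀(1+g) ⇒ g(P+D₀) = P·r − D₀
g = (P·r − D₀)/(P + D₀) = ($42,808.98×0.08 − $3,110.00) / ($42,808.98 + $3,110.00) = 0.006854

0.69%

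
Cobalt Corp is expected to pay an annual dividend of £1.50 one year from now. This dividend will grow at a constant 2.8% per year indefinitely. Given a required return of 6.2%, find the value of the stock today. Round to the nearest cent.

Growing perpetuity: P = D₁ / (r − g) = £1.5000 / (0.062 − 0.028) = £44.12

£44.12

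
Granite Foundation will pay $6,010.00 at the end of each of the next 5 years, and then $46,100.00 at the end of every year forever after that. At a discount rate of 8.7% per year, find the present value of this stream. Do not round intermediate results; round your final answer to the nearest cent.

$372727.52

PV of 5-year annuity: $6,010.00 × [1 − (1+0.087)^−5] / 0.087 = 23559.90996
Perpetuity value at year 5: $46,100.00 / 0.087 = 529885.05747
PV of perpetuity: 529885.05747 / (1+0.087)^5 = 349167.61169
Total PV = 23559.90996 + 349167.61169 = 372727.52165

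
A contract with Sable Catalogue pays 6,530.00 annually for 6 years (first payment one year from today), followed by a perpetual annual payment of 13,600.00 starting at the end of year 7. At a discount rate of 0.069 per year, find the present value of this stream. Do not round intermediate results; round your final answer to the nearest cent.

PV of 6-year annuity: 6,530.00 × [1 − (1+0.069)^−6] / 0.069 = 31221.82512
Perpetuity value at year 6: 13,600.00 / 0.069 = 197101.44928
PV of perpetuity: 197101.44928 / (1+0.069)^6 = 132075.90232
Total PV = 31221.82512 + 132075.90232 = 163297.72744

163297.73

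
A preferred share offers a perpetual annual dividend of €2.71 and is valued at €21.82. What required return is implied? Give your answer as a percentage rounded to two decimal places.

P = C/r ⇒ r = C/P = €2.71/€21.82 = 0.124198

12.42%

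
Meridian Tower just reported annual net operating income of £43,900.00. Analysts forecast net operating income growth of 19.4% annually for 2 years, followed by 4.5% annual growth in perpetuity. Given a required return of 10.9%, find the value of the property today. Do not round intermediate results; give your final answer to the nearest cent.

D_1 = 52416.60000
D_2 = 62585.42040
Terminal value at year 2: TV = D_2×(1+g_2)/(r−g_2) = 65401.76432/0.064 = 1021902.56747
P_0 = D_1/(1+r)^1 + D_2/(1+r)^2 + TV/(1+r)^2
    = 47264.74301 + 50887.37886 + 830895.48295 = 929047.60482

£929047.60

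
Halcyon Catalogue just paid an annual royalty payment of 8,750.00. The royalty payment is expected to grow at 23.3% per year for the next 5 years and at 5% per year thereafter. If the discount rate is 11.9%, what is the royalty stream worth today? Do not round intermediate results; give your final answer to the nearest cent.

275360.58

D_1 = 10788.75000
D_2 = 13302.52875
D_3 = 16402.01795
D_4 = 20223.68813
D_5 = 24935.80747
Terminal value at year 5: TV = D_5×(1+g_2)/(r−g_2) = 26182.59784/0.069 = 379457.93969
P_0 = D_1/(1+r)^1 + D_2/(1+r)^2 + D_3/(1+r)^3 + D_4/(1+r)^4 + D_5/(1+r)^5 + TV/(1+r)^5
    = 9641.42091 + 10623.65682 + 11705.95966 + 12898.52392 + 14212.58265 + 216278.43169 = 275360.57565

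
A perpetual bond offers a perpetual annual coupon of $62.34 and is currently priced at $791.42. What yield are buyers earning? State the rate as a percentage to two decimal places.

7.88%

P = C/r ⇒ r = C/P = $62.34/$791.42 = 0.078770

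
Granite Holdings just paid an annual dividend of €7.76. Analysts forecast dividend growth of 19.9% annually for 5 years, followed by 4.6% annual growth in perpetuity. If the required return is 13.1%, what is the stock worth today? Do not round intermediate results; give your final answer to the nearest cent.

€174.25

D_1 = 9.30424
D_2 = 11.15578
D_3 = 13.37578
D_4 = 16.03757
D_5 = 19.22904
Terminal value at year 5: TV = D_5×(1+g_2)/(r−g_2) = 20.11358/0.085 = 236.63032
P_0 = D_1/(1+r)^1 + D_2/(1+r)^2 + D_3/(1+r)^3 + D_4/(1+r)^4 + D_5/(1+r)^5 + TV/(1+r)^5
    = 8.22656 + 8.72117 + 9.24552 + 9.80140 + 10.39070 + 127.86667 = 174.25202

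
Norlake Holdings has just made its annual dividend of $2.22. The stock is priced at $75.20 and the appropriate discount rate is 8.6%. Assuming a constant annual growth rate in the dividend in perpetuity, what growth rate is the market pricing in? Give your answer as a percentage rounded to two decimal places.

5.49%

P = D₀(1+g)/(r−g) ⇒ P(r−g) = D₀(1+g) ⇒ g(P+D₀) = P·r − D₀
g = (P·r − D₀)/(P + D₀) = ($75.20×0.086 − $2.22) / ($75.20 + $2.22) = 0.054859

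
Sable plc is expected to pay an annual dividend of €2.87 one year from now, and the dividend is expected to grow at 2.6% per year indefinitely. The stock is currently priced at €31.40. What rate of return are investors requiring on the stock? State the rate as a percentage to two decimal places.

11.74%

P = D₁/(r − g) ⇒ r = D₁/P + g = €2.8700/€31.40 + 0.026 = 0.091401 + 0.026 = 0.117401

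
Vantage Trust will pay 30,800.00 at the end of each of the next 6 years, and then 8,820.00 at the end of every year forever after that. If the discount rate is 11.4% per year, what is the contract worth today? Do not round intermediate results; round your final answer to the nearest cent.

169293.90

PV of 6-year annuity: 30,800.00 × [1 − (1+0.114)^−6] / 0.114 = 128812.77485
Perpetuity value at year 6: 8,820.00 / 0.114 = 77368.42105
PV of perpetuity: 77368.42105 / (1+0.114)^6 = 40481.12644
Total PV = 128812.77485 + 40481.12644 = 169293.90129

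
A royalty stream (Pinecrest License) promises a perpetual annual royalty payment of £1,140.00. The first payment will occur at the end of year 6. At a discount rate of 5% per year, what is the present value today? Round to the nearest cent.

Value at end of year 5: C / r = £1,140.00 / 0.05 = £22,800.0000
Discount to today: PV = £22,800.0000 / (1 + 0.05)^5 = £22,800.0000 / 1.276282 = £17,864.40

£17864.40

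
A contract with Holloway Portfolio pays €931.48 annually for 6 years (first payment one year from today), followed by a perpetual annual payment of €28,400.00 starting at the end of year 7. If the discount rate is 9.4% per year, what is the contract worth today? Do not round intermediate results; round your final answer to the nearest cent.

€180361.90

PV of 6-year annuity: €931.48 × [1 − (1+0.094)^−6] / 0.094 = 4129.17657
Perpetuity value at year 6: €28,400.00 / 0.094 = 302127.65957
PV of perpetuity: 302127.65957 / (1+0.094)^6 = 176232.72415
Total PV = 4129.17657 + 176232.72415 = 180361.90072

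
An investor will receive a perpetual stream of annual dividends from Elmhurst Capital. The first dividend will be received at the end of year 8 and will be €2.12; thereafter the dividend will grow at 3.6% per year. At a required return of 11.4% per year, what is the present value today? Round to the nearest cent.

€12.77

Value at end of year 7: C₁ / (r − g) = €2.12 / (0.114 − 0.036) = €27.1795
Discount to today: PV = €27.1795 / (1 + 0.114)^7 = €27.1795 / 2.129101 = €12.77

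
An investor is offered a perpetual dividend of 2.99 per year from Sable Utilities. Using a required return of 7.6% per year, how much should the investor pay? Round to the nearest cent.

Level perpetuity: PV = C / r = 2.99 / 0.076 = 39.34

39.34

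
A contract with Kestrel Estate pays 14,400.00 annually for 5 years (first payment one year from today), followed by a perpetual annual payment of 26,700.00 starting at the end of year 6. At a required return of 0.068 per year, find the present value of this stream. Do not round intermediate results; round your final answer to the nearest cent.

341943.41

PV of 5-year annuity: 14,400.00 × [1 − (1+0.068)^−5] / 0.068 = 59360.37241
Perpetuity value at year 5: 26,700.00 / 0.068 = 392647.05882
PV of perpetuity: 392647.05882 / (1+0.068)^5 = 282583.03498
Total PV = 59360.37241 + 282583.03498 = 341943.40739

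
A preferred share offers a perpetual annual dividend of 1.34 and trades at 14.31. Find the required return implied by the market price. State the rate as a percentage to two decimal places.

P = C/r ⇒ r = C/P = 1.34/14.31 = 0.093641

9.36%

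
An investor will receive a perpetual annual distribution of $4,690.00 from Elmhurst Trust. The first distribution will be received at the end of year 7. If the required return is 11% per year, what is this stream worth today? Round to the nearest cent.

$22795.14

Value at end of year 6: C / r = $4,690.00 / 0.11 = $42,636.3636
Discount to today: PV = $42,636.3636 / (1 + 0.11)^6 = $42,636.3636 / 1.870415 = $22,795.14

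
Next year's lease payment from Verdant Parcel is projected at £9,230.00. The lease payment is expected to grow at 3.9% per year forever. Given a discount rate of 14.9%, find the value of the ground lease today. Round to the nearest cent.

Growing perpetuity: P = D₁ / (r − g) = £9,230.0000 / (0.149 − 0.039) = £83,909.09

£83909.09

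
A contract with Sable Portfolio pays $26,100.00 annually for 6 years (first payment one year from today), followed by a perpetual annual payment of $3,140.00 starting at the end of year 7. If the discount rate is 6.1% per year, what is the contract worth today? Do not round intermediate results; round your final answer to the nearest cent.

PV of 6-year annuity: $26,100.00 × [1 − (1+0.061)^−6] / 0.061 = 127939.91503
Perpetuity value at year 6: $3,140.00 / 0.061 = 51475.40984
PV of perpetuity: 51475.40984 / (1+0.061)^6 = 36083.40473
Total PV = 127939.91503 + 36083.40473 = 164023.31977

$164023.32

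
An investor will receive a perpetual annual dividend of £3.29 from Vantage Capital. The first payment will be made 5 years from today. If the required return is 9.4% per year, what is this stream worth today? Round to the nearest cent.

£24.43

Value at end of year 4: C / r = £3.29 / 0.094 = £35.0000
Discount to today: PV = £35.0000 / (1 + 0.094)^4 = £35.0000 / 1.432416 = £24.43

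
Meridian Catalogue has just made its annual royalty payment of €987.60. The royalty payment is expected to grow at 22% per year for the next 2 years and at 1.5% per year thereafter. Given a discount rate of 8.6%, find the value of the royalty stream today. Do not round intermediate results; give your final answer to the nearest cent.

€20173.39

D_1 = 1204.87200
D_2 = 1469.94384
Terminal value at year 2: TV = D_2×(1+g_2)/(r−g_2) = 1491.99300/0.071 = 21013.98588
P_0 = D_1/(1+r)^1 + D_2/(1+r)^2 + TV/(1+r)^2
    = 1109.45856 + 1246.35308 + 17817.58280 = 20173.39444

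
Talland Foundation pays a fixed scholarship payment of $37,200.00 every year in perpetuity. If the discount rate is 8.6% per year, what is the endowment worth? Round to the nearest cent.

$432558.14

Level perpetuity: PV = C / r = $37,200.00 / 0.086 = $432,558.14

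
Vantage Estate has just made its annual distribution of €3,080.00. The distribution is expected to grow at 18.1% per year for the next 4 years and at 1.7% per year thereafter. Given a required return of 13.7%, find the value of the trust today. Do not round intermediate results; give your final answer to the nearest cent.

€43943.16

D_1 = 3637.48000
D_2 = 4295.86388
D_3 = 5073.41524
D_4 = 5991.70340
Terminal value at year 4: TV = D_4×(1+g_2)/(r−g_2) = 6093.56236/0.12 = 50779.68632
P_0 = D_1/(1+r)^1 + D_2/(1+r)^2 + D_3/(1+r)^3 + D_4/(1+r)^4 + TV/(1+r)^4
    = 3199.19085 + 3322.99419 + 3451.58852 + 3585.15922 + 30384.22442 = 43943.15720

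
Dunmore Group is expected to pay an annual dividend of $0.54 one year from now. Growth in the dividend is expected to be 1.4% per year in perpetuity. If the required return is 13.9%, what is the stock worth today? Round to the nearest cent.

Growing perpetuity: P = D₁ / (r − g) = $0.5400 / (0.139 − 0.014) = $4.32

$4.32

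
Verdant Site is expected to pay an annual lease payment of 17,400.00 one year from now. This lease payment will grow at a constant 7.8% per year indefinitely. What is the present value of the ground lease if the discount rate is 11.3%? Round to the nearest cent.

Growing perpetuity: P = D₁ / (r − g) = 17,400.0000 / (0.113 − 0.078) = 497,142.86

497142.86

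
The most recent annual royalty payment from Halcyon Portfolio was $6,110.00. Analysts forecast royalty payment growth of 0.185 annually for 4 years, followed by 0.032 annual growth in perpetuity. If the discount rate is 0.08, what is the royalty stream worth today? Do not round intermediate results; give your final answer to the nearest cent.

D_1 = 7240.35000
D_2 = 8579.81475
D_3 = 10167.08048
D_4 = 12047.99037
Terminal value at year 4: TV = D_4×(1+g_2)/(r−g_2) = 12433.52606/0.048 = 259031.79290
P_0 = D_1/(1+r)^1 + D_2/(1+r)^2 + D_3/(1+r)^3 + D_4/(1+r)^4 + TV/(1+r)^4
    = 6704.02778 + 7355.80826 + 8070.95628 + 8855.63259 + 190396.10060 = 221382.52550

$221382.53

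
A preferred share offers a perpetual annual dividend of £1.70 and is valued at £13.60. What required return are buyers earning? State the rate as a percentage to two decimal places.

12.50%

P = C/r ⇒ r = C/P = £1.70/£13.60 = 0.125000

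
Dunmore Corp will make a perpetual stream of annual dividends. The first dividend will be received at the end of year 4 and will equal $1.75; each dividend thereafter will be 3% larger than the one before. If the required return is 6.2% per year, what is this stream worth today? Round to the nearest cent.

$45.66

Value at end of year 3: C₁ / (r − g) = $1.75 / (0.062 − 0.03) = $54.6875
Discount to today: PV = $54.6875 / (1 + 0.062)^3 = $54.6875 / 1.197770 = $45.66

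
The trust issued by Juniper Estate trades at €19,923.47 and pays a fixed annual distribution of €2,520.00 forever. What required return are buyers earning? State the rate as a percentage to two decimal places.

12.65%

P = C/r ⇒ r = C/P = €2,520.00/€19,923.47 = 0.126484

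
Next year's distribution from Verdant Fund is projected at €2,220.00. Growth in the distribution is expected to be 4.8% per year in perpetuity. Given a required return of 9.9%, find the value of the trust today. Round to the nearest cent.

€43529.41

Growing perpetuity: P = D₁ / (r − g) = €2,220.0000 / (0.099 − 0.048) = €43,529.41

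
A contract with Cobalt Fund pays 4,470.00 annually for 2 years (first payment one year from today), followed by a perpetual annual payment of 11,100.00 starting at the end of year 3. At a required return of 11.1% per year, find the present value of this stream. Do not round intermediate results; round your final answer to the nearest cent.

88661.03

PV of 2-year annuity: 4,470.00 × [1 − (1+0.111)^−2] / 0.111 = 7644.82659
Perpetuity value at year 2: 11,100.00 / 0.111 = 100000.00000
PV of perpetuity: 100000.00000 / (1+0.111)^2 = 81016.20243
Total PV = 7644.82659 + 81016.20243 = 88661.02902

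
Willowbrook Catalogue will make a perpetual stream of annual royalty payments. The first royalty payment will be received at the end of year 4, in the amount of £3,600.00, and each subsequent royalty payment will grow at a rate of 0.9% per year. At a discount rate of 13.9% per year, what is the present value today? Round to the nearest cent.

Value at end of year 3: C₁ / (r − g) = £3,600.00 / (0.139 − 0.009) = £27,692.3077
Discount to today: PV = £27,692.3077 / (1 + 0.139)^3 = £27,692.3077 / 1.477649 = £18,740.79

£18740.79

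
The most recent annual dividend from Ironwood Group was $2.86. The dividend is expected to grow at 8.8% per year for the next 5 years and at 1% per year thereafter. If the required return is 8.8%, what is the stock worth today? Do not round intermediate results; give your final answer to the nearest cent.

$51.33

D_1 = 3.11168
D_2 = 3.38551
D_3 = 3.68343
D_4 = 4.00757
D_5 = 4.36024
Terminal value at year 5: TV = D_5×(1+g_2)/(r−g_2) = 4.40384/0.078 = 56.45953
P_0 = D_1/(1+r)^1 + D_2/(1+r)^2 + D_3/(1+r)^3 + D_4/(1+r)^4 + D_5/(1+r)^5 + TV/(1+r)^5
    = 2.86000 + 2.86000 + 2.86000 + 2.86000 + 2.86000 + 37.03333 = 51.33333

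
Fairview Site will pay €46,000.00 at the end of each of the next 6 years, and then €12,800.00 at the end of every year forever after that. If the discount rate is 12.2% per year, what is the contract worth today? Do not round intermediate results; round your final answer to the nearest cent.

PV of 6-year annuity: €46,000.00 × [1 − (1+0.122)^−6] / 0.122 = 188058.29500
Perpetuity value at year 6: €12,800.00 / 0.122 = 104918.03279
PV of perpetuity: 104918.03279 / (1+0.122)^6 = 52588.76809
Total PV = 188058.29500 + 52588.76809 = 240647.06309

€240647.06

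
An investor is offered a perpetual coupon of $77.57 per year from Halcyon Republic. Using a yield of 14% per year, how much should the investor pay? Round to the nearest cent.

Level perpetuity: PV = C / r = $77.57 / 0.14 = $554.07

$554.07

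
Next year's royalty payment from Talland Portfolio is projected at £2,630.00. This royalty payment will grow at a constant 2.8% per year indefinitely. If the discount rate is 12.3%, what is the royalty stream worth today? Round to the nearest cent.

Growing perpetuity: P = D₁ / (r − g) = £2,630.0000 / (0.123 − 0.028) = £27,684.21

£27684.21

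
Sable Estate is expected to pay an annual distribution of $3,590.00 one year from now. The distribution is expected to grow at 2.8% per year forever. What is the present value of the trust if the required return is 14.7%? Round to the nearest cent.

Growing perpetuity: P = D₁ / (r − g) = $3,590.0000 / (0.147 − 0.028) = $30,168.07

$30168.07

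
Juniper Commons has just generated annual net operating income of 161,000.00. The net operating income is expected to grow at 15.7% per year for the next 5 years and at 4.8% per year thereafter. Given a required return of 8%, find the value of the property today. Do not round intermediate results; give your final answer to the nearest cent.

D_1 = 186277.00000
D_2 = 215522.48900
D_3 = 249359.51977
D_4 = 288508.96438
D_5 = 333804.87178
Terminal value at year 5: TV = D_5×(1+g_2)/(r−g_2) = 349827.50563/0.032 = 10932109.55095
P_0 = D_1/(1+r)^1 + D_2/(1+r)^2 + D_3/(1+r)^3 + D_4/(1+r)^4 + D_5/(1+r)^5 + TV/(1+r)^5
    = 172478.70370 + 184775.79647 + 197949.62640 + 212062.70162 + 227181.98682 + 7440210.06851 = 8434658.88352

8434658.88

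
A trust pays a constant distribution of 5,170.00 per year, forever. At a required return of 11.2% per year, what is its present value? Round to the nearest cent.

Level perpetuity: PV = C / r = 5,170.00 / 0.112 = 46,160.71

46160.71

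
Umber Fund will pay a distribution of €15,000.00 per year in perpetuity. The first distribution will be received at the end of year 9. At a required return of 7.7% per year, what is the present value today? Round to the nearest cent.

€107615.52

Value at end of year 8: C / r = €15,000.00 / 0.077 = €194,805.1948
Discount to today: PV = €194,805.1948 / (1 + 0.077)^8 = €194,805.1948 / 1.810196 = €107,615.52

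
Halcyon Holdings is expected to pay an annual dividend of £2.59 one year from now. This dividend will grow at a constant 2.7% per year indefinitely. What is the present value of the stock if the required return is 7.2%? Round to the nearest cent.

Growing perpetuity: P = D₁ / (r − g) = £2.5900 / (0.072 − 0.027) = £57.56

£57.56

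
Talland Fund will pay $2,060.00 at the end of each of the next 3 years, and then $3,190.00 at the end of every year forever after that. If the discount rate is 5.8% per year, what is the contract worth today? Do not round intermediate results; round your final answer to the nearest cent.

PV of 3-year annuity: $2,060.00 × [1 − (1+0.058)^−3] / 0.058 = 5526.84376
Perpetuity value at year 3: $3,190.00 / 0.058 = 55000.00000
PV of perpetuity: 55000.00000 / (1+0.058)^3 = 46441.44097
Total PV = 5526.84376 + 46441.44097 = 51968.28473

$51968.28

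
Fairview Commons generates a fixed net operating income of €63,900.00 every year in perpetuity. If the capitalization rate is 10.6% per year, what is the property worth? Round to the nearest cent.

Level perpetuity: PV = C / r = €63,900.00 / 0.106 = €602,830.19

€602830.19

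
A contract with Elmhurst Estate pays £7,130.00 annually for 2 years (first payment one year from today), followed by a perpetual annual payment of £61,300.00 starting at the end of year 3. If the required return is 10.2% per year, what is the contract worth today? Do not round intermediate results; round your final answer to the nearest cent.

PV of 2-year annuity: £7,130.00 × [1 − (1+0.102)^−2] / 0.102 = 12341.24723
Perpetuity value at year 2: £61,300.00 / 0.102 = 600980.39216
PV of perpetuity: 600980.39216 / (1+0.102)^2 = 494876.82201
Total PV = 12341.24723 + 494876.82201 = 507218.06924

£507218.07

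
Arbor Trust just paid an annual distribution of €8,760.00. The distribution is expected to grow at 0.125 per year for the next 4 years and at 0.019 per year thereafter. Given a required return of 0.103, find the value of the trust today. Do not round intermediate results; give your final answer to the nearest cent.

D_1 = 9855.00000
D_2 = 11086.87500
D_3 = 12472.73438
D_4 = 14031.82617
Terminal value at year 4: TV = D_4×(1+g_2)/(r−g_2) = 14298.43087/0.084 = 170219.41511
P_0 = D_1/(1+r)^1 + D_2/(1+r)^2 + D_3/(1+r)^3 + D_4/(1+r)^4 + TV/(1+r)^4
    = 8934.72348 + 9112.93193 + 9294.69485 + 9480.08314 + 115002.43716 = 151824.87056

€151824.87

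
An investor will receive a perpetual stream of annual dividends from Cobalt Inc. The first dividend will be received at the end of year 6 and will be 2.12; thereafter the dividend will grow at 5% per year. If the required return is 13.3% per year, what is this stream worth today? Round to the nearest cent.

13.68

Value at end of year 5: C₁ / (r − g) = 2.12 / (0.133 − 0.05) = 25.5422
Discount to today: PV = 25.5422 / (1 + 0.133)^5 = 25.5422 / 1.867022 = 13.68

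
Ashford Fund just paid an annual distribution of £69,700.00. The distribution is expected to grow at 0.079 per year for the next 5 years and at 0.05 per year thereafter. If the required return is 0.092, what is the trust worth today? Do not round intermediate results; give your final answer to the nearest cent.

£1977469.45

D_1 = 75206.30000
D_2 = 81147.59770
D_3 = 87558.25792
D_4 = 94475.36029
D_5 = 101938.91376
Terminal value at year 5: TV = D_5×(1+g_2)/(r−g_2) = 107035.85944/0.042 = 2548472.84393
P_0 = D_1/(1+r)^1 + D_2/(1+r)^2 + D_3/(1+r)^3 + D_4/(1+r)^4 + D_5/(1+r)^5 + TV/(1+r)^5
    = 68870.23810 + 68050.35431 + 67240.23104 + 66439.75210 + 65648.80267 + 1641220.06680 = 1977469.44502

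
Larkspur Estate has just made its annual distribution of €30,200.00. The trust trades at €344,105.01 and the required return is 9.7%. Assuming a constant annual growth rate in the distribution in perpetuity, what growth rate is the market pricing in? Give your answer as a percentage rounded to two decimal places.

0.85%

P = D₀(1+g)/(r−g) ⇒ P(r−g) = D₀(1+g) ⇒ g(P+D₀) = P·r − D₀
g = (P·r − D₀)/(P + D₀) = (€344,105.01×0.097 − €30,200.00) / (€344,105.01 + €30,200.00) = 0.008491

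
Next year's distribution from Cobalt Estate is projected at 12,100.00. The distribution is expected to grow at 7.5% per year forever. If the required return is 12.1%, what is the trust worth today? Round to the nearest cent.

263043.48

Growing perpetuity: P = D₁ / (r − g) = 12,100.0000 / (0.121 − 0.075) = 263,043.48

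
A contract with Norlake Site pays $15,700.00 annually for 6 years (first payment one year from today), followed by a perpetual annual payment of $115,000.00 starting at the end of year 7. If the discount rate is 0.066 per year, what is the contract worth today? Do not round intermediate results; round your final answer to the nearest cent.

PV of 6-year annuity: $15,700.00 × [1 − (1+0.066)^−6] / 0.066 = 75767.78641
Perpetuity value at year 6: $115,000.00 / 0.066 = 1742424.24242
PV of perpetuity: 1742424.24242 / (1+0.066)^6 = 1187437.27191
Total PV = 75767.78641 + 1187437.27191 = 1263205.05832

$1263205.06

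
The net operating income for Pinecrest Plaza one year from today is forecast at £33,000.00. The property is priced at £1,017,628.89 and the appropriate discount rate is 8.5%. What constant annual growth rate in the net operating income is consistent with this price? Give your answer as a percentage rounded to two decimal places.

P = D₁/(r−g) ⇒ g = r − D₁/P = 0.085 − £33,000.00/£1,017,628.89 = 0.052572

5.26%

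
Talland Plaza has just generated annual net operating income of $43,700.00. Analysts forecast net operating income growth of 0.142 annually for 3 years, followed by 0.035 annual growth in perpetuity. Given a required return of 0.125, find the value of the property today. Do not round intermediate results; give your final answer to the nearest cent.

D_1 = 49905.40000
D_2 = 56991.96680
D_3 = 65084.82609
Terminal value at year 3: TV = D_3×(1+g_2)/(r−g_2) = 67362.79500/0.09 = 748475.49998
P_0 = D_1/(1+r)^1 + D_2/(1+r)^2 + D_3/(1+r)^3 + TV/(1+r)^3
    = 44360.35556 + 45030.68982 + 45711.15357 + 525678.26611 = 660780.46505

$660780.47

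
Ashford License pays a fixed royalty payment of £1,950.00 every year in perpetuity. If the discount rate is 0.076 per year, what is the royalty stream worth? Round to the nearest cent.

£25657.89

Level perpetuity: PV = C / r = £1,950.00 / 0.076 = £25,657.89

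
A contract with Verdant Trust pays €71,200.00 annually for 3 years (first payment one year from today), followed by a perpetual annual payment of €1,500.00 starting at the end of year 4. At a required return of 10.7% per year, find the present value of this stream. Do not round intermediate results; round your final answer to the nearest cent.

€185238.27

PV of 3-year annuity: €71,200.00 × [1 − (1+0.107)^−3] / 0.107 = 174904.36282
Perpetuity value at year 3: €1,500.00 / 0.107 = 14018.69159
PV of perpetuity: 14018.69159 / (1+0.107)^3 = 10333.90866
Total PV = 174904.36282 + 10333.90866 = 185238.27148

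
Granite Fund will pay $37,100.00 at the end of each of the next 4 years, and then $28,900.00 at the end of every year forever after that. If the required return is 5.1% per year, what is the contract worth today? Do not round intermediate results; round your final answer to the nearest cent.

PV of 4-year annuity: $37,100.00 × [1 − (1+0.051)^−4] / 0.051 = 131249.74802
Perpetuity value at year 4: $28,900.00 / 0.051 = 566666.66667
PV of perpetuity: 566666.66667 / (1+0.051)^4 = 464426.29692
Total PV = 131249.74802 + 464426.29692 = 595676.04493

$595676.04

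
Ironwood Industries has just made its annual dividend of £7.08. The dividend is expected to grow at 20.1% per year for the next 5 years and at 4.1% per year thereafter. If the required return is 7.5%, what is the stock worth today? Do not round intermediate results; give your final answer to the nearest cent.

£427.26

D_1 = 8.50308
D_2 = 10.21220
D_3 = 12.26485
D_4 = 14.73009
D_5 = 17.69083
Terminal value at year 5: TV = D_5×(1+g_2)/(r−g_2) = 18.41616/0.034 = 541.65170
P_0 = D_1/(1+r)^1 + D_2/(1+r)^2 + D_3/(1+r)^3 + D_4/(1+r)^4 + D_5/(1+r)^5 + TV/(1+r)^5
    = 7.90984 + 8.83695 + 9.87272 + 11.02990 + 12.32270 + 377.29216 = 427.26428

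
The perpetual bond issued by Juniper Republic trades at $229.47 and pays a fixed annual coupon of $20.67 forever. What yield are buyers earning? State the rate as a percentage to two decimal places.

P = C/r ⇒ r = C/P = $20.67/$229.47 = 0.090077

9.01%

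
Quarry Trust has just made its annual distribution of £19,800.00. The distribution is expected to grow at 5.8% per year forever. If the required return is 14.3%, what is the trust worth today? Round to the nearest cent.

£246451.76

D₁ = D₀ × (1 + g) = £19,800.00 × 1.058 = £20,948.4000
Growing perpetuity: P = D₁ / (r − g) = £20,948.4000 / (0.143 − 0.058) = £246,451.76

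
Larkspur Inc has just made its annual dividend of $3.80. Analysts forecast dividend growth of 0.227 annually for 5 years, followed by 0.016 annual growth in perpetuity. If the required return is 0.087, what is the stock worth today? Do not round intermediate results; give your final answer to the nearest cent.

D_1 = 4.66260
D_2 = 5.72101
D_3 = 7.01968
D_4 = 8.61315
D_5 = 10.56833
Terminal value at year 5: TV = D_5×(1+g_2)/(r−g_2) = 10.73742/0.071 = 151.23133
P_0 = D_1/(1+r)^1 + D_2/(1+r)^2 + D_3/(1+r)^3 + D_4/(1+r)^4 + D_5/(1+r)^5 + TV/(1+r)^5
    = 4.28942 + 4.84188 + 5.46548 + 6.16941 + 6.96400 + 99.65384 = 127.38403

$127.38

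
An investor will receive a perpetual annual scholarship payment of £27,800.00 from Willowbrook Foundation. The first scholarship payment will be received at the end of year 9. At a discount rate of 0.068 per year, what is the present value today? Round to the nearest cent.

Value at end of year 8: C / r = £27,800.00 / 0.068 = £408,823.5294
Discount to today: PV = £408,823.5294 / (1 + 0.068)^8 = £408,823.5294 / 1.692661 = £241,527.10

£241527.10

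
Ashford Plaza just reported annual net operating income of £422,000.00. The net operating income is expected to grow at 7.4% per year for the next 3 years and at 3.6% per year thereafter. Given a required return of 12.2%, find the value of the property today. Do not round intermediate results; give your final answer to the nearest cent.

D_1 = 453228.00000
D_2 = 486766.87200
D_3 = 522787.62053
Terminal value at year 3: TV = D_3×(1+g_2)/(r−g_2) = 541607.97487/0.086 = 6297767.14962
P_0 = D_1/(1+r)^1 + D_2/(1+r)^2 + D_3/(1+r)^3 + TV/(1+r)^3
    = 403946.52406 + 386665.38934 + 370123.55451 + 4458697.70313 = 5619433.17104

£5619433.17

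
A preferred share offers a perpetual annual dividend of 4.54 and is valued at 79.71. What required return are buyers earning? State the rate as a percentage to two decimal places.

P = C/r ⇒ r = C/P = 4.54/79.71 = 0.056956

5.70%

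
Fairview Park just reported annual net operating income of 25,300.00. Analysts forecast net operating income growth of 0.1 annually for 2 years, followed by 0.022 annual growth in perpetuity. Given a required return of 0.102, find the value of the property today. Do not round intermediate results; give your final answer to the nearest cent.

D_1 = 27830.00000
D_2 = 30613.00000
Terminal value at year 2: TV = D_2×(1+g_2)/(r−g_2) = 31286.48600/0.08 = 391081.07500
P_0 = D_1/(1+r)^1 + D_2/(1+r)^2 + TV/(1+r)^2
    = 25254.08348 + 25208.25030 + 322035.39761 = 372497.73140

372497.73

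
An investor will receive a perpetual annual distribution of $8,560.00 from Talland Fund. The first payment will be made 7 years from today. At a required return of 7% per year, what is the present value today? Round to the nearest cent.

Value at end of year 6: C / r = $8,560.00 / 0.07 = $122,285.7143
Discount to today: PV = $122,285.7143 / (1 + 0.07)^6 = $122,285.7143 / 1.500730 = $81,484.13

$81484.13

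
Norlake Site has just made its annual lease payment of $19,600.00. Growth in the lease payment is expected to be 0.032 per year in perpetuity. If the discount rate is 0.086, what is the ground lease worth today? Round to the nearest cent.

D₁ = D₀ × (1 + g) = $19,600.00 × 1.032 = $20,227.2000
Growing perpetuity: P = D₁ / (r − g) = $20,227.2000 / (0.086 − 0.032) = $374,577.78

$374577.78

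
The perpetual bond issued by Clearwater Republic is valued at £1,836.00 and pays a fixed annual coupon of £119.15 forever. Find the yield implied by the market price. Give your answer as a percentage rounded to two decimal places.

6.49%

P = C/r ⇒ r = C/P = £119.15/£1,836.00 = 0.064897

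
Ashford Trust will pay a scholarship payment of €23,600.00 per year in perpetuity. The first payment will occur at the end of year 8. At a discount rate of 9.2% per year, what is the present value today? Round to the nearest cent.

Value at end of year 7: C / r = €23,600.00 / 0.092 = €256,521.7391
Discount to today: PV = €256,521.7391 / (1 + 0.092)^7 = €256,521.7391 / 1.851648 = €138,536.98

€138536.98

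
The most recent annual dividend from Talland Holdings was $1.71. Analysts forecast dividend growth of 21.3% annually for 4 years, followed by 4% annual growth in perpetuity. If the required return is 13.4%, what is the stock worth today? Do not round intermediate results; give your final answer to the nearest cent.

$32.89

D_1 = 2.07423
D_2 = 2.51604
D_3 = 3.05196
D_4 = 3.70202
Terminal value at year 4: TV = D_4×(1+g_2)/(r−g_2) = 3.85011/0.094 = 40.95857
P_0 = D_1/(1+r)^1 + D_2/(1+r)^2 + D_3/(1+r)^3 + D_4/(1+r)^4 + TV/(1+r)^4
    = 1.82913 + 1.95655 + 2.09286 + 2.23865 + 24.76809 = 32.88528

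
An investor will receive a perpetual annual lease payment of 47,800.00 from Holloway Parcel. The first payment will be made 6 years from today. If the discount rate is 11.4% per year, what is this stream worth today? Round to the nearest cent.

Value at end of year 5: C / r = 47,800.00 / 0.114 = 419,298.2456
Discount to today: PV = 419,298.2456 / (1 + 0.114)^5 = 419,298.2456 / 1.715639 = 244,397.69

244397.69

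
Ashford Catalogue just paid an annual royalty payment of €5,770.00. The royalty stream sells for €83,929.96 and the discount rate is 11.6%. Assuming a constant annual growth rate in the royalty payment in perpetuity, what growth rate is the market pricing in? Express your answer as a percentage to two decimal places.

P = D₀(1+g)/(r−g) ⇒ P(r−g) = D₀(1+g) ⇒ g(P+D₀) = P·r − D₀
g = (P·r − D₀)/(P + D₀) = (€83,929.96×0.116 − €5,770.00) / (€83,929.96 + €5,770.00) = 0.044213

4.42%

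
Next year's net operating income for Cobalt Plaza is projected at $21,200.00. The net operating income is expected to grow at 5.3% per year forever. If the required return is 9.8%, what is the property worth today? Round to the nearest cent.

Growing perpetuity: P = D₁ / (r − g) = $21,200.0000 / (0.098 − 0.053) = $471,111.11

$471111.11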